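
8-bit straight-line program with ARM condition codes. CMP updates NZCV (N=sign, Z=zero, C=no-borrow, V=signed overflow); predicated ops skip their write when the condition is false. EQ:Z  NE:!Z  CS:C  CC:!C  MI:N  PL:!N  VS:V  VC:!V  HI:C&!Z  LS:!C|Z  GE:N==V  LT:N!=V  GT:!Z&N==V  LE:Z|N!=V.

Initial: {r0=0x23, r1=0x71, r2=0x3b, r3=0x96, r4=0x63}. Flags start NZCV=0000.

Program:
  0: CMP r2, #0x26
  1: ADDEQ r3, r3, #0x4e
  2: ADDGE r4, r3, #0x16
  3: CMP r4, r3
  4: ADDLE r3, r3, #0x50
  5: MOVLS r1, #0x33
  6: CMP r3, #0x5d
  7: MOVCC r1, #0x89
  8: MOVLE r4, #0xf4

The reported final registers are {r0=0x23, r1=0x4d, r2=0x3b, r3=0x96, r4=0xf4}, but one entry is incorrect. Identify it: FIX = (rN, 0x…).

FIX = (r1, 0x71)

0: ✓ CMP  NZCV=0010
1: · ADDEQ
2: ✓ ADDGE  r4←0xac
3: ✓ CMP  NZCV=0010
4: · ADDLE
5: · MOVLS
6: ✓ CMP  NZCV=0011
7: · MOVCC
8: ✓ MOVLE  r4←0xf4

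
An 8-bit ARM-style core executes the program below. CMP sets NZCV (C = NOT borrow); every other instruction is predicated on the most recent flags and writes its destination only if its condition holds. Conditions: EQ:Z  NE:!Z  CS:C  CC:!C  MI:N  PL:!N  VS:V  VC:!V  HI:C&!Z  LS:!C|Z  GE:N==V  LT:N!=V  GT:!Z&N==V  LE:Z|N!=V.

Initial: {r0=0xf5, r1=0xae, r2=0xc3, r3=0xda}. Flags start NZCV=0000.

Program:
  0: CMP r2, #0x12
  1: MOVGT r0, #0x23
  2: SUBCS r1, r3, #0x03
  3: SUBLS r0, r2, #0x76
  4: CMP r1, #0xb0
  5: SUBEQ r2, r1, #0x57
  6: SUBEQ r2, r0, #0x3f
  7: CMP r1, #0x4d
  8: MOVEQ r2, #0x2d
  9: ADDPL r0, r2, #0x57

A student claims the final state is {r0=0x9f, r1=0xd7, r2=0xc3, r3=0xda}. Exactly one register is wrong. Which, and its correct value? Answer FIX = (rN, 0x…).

[0] flags=1010 → (cmp)
[1] flags=1010 GT?F → skip
[2] flags=1010 CS?T → r1=0xd7
[3] flags=1010 LS?F → skip
[4] flags=0010 → (cmp)
[5] flags=0010 EQ?F → skip
[6] flags=0010 EQ?F → skip
[7] flags=1010 → (cmp)
[8] flags=1010 EQ?F → skip
[9] flags=1010 PL?F → skip

FIX = (r0, 0xf5)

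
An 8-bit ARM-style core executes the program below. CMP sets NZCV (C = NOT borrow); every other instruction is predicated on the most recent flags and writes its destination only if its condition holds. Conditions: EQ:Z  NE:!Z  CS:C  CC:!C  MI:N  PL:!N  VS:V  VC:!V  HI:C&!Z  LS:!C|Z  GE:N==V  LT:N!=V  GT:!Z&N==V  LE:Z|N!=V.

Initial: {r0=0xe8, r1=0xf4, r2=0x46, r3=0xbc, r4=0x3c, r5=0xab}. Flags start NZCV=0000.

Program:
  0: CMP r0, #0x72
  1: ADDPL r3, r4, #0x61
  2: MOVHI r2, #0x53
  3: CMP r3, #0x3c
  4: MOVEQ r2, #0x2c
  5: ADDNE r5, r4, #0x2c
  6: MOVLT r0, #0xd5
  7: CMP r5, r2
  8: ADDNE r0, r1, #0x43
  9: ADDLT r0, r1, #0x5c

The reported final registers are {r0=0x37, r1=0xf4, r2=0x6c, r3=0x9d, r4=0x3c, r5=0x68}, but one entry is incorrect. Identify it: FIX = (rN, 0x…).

FIX = (r2, 0x53)

0: ✓ CMP  NZCV=0011
1: ✓ ADDPL  r3←0x9d
2: ✓ MOVHI  r2←0x53
3: ✓ CMP  NZCV=0011
4: · MOVEQ
5: ✓ ADDNE  r5←0x68
6: ✓ MOVLT  r0←0xd5
7: ✓ CMP  NZCV=0010
8: ✓ ADDNE  r0←0x37
9: · ADDLT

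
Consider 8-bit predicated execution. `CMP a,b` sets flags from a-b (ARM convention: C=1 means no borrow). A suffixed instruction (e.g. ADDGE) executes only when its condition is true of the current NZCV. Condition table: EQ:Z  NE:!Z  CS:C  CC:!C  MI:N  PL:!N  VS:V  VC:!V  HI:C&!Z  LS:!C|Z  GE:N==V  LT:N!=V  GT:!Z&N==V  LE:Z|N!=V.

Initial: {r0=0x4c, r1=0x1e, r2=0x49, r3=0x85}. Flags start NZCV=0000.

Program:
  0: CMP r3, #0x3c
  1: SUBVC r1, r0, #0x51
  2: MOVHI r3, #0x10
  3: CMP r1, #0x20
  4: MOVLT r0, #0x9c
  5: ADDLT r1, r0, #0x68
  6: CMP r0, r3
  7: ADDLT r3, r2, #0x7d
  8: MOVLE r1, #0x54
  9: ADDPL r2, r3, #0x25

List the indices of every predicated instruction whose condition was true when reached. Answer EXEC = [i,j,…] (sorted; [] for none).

0: ✓ CMP  NZCV=0011
1: · SUBVC
2: ✓ MOVHI  r3←0x10
3: ✓ CMP  NZCV=1000
4: ✓ MOVLT  r0←0x9c
5: ✓ ADDLT  r1←0x04
6: ✓ CMP  NZCV=1010
7: ✓ ADDLT  r3←0xc6
8: ✓ MOVLE  r1←0x54
9: · ADDPL

EXEC = [2,4,5,7,8]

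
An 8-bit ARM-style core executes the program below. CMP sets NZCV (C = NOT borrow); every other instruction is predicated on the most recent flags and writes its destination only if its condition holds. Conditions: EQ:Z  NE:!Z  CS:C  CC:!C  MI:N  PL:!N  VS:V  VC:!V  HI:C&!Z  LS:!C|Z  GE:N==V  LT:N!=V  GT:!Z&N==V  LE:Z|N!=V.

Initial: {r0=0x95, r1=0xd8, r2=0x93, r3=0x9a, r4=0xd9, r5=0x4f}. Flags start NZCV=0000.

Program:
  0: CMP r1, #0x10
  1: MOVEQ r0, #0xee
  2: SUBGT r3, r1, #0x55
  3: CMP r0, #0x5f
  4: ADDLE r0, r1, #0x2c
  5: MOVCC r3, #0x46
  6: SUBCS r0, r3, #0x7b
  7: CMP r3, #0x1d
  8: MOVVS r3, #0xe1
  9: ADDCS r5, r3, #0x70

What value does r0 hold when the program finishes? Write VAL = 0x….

0: ✓ CMP  NZCV=1010
1: · MOVEQ
2: · SUBGT
3: ✓ CMP  NZCV=0011
4: ✓ ADDLE  r0←0x04
5: · MOVCC
6: ✓ SUBCS  r0←0x1f
7: ✓ CMP  NZCV=0011
8: ✓ MOVVS  r3←0xe1
9: ✓ ADDCS  r5←0x51

VAL = 0x1f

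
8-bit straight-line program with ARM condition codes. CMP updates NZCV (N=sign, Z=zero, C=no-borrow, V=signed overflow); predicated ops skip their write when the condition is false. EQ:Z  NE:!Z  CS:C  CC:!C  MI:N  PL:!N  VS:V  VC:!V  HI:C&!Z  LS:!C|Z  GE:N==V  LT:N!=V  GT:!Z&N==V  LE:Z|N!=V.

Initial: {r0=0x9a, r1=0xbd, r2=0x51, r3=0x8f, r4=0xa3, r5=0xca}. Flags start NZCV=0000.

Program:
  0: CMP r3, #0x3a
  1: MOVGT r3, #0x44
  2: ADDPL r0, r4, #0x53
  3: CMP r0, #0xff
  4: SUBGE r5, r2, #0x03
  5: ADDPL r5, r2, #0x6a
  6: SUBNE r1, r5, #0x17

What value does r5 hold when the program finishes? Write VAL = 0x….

[0] flags=0011 → (cmp)
[1] flags=0011 GT?F → skip
[2] flags=0011 PL?T → r0=0xf6
[3] flags=1000 → (cmp)
[4] flags=1000 GE?F → skip
[5] flags=1000 PL?F → skip
[6] flags=1000 NE?T → r1=0xb3

VAL = 0xca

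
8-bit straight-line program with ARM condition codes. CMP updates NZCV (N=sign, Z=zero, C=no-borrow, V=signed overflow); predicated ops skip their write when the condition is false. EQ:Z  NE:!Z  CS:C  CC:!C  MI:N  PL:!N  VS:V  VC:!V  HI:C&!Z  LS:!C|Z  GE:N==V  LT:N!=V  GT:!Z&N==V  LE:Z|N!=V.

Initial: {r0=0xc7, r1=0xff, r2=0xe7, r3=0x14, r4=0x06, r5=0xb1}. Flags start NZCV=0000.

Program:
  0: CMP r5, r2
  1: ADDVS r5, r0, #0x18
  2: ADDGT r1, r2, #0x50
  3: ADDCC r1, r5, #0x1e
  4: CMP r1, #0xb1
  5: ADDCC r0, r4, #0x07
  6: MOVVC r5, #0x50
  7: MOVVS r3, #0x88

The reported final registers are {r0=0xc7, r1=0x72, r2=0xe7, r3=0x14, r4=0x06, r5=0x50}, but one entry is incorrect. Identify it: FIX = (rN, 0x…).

FIX = (r1, 0xcf)

[0] flags=1000 → (cmp)
[1] flags=1000 VS?F → skip
[2] flags=1000 GT?F → skip
[3] flags=1000 CC?T → r1=0xcf
[4] flags=0010 → (cmp)
[5] flags=0010 CC?F → skip
[6] flags=0010 VC?T → r5=0x50
[7] flags=0010 VS?F → skip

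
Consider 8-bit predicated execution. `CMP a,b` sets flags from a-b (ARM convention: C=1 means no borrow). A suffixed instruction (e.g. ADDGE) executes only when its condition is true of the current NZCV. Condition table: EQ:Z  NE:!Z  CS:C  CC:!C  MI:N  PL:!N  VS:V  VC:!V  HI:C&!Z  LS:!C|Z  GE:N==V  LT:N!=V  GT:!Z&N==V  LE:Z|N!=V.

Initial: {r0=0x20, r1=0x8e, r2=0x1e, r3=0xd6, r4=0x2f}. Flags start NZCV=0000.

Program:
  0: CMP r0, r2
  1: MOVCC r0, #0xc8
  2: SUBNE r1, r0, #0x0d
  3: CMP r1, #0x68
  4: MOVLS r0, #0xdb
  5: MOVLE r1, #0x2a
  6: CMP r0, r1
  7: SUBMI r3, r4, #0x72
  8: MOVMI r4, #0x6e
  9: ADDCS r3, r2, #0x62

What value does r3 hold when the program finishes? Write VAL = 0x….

VAL = 0x80

[0] flags=0010 → (cmp)
[1] flags=0010 CC?F → skip
[2] flags=0010 NE?T → r1=0x13
[3] flags=1000 → (cmp)
[4] flags=1000 LS?T → r0=0xdb
[5] flags=1000 LE?T → r1=0x2a
[6] flags=1010 → (cmp)
[7] flags=1010 MI?T → r3=0xbd
[8] flags=1010 MI?T → r4=0x6e
[9] flags=1010 CS?T → r3=0x80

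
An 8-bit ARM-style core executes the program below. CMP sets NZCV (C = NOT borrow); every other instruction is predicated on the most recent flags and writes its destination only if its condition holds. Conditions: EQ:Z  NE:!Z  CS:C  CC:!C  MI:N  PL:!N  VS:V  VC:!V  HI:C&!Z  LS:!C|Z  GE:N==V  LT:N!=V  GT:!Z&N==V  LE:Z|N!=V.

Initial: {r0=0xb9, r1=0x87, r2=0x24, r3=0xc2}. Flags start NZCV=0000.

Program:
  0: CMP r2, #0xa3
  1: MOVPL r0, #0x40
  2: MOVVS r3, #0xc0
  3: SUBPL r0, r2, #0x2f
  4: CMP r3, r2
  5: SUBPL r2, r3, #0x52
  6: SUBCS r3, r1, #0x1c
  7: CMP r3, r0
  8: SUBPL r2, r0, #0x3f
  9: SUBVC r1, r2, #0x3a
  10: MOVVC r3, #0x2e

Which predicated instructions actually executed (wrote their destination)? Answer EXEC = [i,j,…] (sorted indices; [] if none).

[0] flags=1001 → (cmp)
[1] flags=1001 PL?F → skip
[2] flags=1001 VS?T → r3=0xc0
[3] flags=1001 PL?F → skip
[4] flags=1010 → (cmp)
[5] flags=1010 PL?F → skip
[6] flags=1010 CS?T → r3=0x6b
[7] flags=1001 → (cmp)
[8] flags=1001 PL?F → skip
[9] flags=1001 VC?F → skip
[10] flags=1001 VC?F → skip

EXEC = [2,6]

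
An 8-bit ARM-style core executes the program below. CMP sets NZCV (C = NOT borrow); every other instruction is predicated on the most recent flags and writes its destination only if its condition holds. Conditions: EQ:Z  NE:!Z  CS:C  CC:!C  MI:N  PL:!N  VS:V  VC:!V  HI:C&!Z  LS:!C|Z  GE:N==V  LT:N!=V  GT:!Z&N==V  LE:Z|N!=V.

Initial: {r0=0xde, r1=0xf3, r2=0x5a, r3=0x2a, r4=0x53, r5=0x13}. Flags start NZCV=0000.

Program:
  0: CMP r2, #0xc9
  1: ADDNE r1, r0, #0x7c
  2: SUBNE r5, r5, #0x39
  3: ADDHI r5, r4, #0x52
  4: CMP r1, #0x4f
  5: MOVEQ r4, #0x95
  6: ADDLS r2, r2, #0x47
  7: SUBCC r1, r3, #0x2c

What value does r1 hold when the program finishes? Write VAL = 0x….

[0] flags=1001 → (cmp)
[1] flags=1001 NE?T → r1=0x5a
[2] flags=1001 NE?T → r5=0xda
[3] flags=1001 HI?F → skip
[4] flags=0010 → (cmp)
[5] flags=0010 EQ?F → skip
[6] flags=0010 LS?F → skip
[7] flags=0010 CC?F → skip

VAL = 0x5a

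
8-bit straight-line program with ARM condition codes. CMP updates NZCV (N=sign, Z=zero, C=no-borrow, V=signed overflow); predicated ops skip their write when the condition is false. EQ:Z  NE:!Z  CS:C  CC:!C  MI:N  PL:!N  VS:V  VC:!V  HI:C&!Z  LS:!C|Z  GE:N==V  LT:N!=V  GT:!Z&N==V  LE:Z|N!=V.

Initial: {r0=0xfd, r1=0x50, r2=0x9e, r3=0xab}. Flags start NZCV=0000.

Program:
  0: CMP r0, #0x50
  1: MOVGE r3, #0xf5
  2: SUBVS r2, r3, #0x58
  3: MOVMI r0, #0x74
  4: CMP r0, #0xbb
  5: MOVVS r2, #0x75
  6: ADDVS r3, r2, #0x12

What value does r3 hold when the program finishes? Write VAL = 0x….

0: ✓ CMP  NZCV=1010
1: · MOVGE
2: · SUBVS
3: ✓ MOVMI  r0←0x74
4: ✓ CMP  NZCV=1001
5: ✓ MOVVS  r2←0x75
6: ✓ ADDVS  r3←0x87

VAL = 0x87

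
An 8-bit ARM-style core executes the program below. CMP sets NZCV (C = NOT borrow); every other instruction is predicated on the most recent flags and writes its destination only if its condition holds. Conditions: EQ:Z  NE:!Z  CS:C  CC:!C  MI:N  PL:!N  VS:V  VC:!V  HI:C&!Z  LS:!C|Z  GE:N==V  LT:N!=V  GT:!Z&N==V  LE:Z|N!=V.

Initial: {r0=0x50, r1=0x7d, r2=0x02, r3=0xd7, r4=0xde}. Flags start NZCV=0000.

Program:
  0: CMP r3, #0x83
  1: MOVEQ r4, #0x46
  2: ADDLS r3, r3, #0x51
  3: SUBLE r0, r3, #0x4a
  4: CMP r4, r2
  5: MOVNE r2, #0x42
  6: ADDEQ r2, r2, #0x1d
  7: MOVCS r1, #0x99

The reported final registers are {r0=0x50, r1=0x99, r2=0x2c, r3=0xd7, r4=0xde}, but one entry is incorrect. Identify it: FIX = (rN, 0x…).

[0] flags=0010 → (cmp)
[1] flags=0010 EQ?F → skip
[2] flags=0010 LS?F → skip
[3] flags=0010 LE?F → skip
[4] flags=1010 → (cmp)
[5] flags=1010 NE?T → r2=0x42
[6] flags=1010 EQ?F → skip
[7] flags=1010 CS?T → r1=0x99

FIX = (r2, 0x42)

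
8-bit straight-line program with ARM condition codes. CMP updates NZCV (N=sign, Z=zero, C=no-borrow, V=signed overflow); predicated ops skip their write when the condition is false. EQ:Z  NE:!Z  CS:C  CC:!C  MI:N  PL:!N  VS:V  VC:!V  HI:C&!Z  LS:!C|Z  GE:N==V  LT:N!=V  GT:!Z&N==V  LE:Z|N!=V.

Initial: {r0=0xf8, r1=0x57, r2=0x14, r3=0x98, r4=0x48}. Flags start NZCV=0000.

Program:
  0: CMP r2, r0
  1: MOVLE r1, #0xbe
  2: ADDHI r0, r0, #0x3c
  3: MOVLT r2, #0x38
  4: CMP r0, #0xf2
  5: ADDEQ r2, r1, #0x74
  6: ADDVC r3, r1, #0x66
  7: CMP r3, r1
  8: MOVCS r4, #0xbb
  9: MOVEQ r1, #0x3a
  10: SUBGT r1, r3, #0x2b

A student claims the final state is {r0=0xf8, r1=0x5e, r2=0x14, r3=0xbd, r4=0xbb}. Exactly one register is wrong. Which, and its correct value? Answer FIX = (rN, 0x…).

FIX = (r1, 0x57)

[0] flags=0000 → (cmp)
[1] flags=0000 LE?F → skip
[2] flags=0000 HI?F → skip
[3] flags=0000 LT?F → skip
[4] flags=0010 → (cmp)
[5] flags=0010 EQ?F → skip
[6] flags=0010 VC?T → r3=0xbd
[7] flags=0011 → (cmp)
[8] flags=0011 CS?T → r4=0xbb
[9] flags=0011 EQ?F → skip
[10] flags=0011 GT?F → skip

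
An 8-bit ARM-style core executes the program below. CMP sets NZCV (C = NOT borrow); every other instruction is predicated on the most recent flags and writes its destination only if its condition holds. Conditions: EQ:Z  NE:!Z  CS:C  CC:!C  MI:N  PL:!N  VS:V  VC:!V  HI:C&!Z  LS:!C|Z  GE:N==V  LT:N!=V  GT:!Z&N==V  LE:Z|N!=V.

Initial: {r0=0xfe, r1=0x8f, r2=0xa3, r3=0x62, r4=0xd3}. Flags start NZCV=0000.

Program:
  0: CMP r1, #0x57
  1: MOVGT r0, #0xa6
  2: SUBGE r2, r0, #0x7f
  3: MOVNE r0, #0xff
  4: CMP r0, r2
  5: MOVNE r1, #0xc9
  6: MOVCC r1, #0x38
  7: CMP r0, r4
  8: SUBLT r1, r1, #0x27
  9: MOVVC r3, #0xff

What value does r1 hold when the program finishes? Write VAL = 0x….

[0] flags=0011 → (cmp)
[1] flags=0011 GT?F → skip
[2] flags=0011 GE?F → skip
[3] flags=0011 NE?T → r0=0xff
[4] flags=0010 → (cmp)
[5] flags=0010 NE?T → r1=0xc9
[6] flags=0010 CC?F → skip
[7] flags=0010 → (cmp)
[8] flags=0010 LT?F → skip
[9] flags=0010 VC?T → r3=0xff

VAL = 0xc9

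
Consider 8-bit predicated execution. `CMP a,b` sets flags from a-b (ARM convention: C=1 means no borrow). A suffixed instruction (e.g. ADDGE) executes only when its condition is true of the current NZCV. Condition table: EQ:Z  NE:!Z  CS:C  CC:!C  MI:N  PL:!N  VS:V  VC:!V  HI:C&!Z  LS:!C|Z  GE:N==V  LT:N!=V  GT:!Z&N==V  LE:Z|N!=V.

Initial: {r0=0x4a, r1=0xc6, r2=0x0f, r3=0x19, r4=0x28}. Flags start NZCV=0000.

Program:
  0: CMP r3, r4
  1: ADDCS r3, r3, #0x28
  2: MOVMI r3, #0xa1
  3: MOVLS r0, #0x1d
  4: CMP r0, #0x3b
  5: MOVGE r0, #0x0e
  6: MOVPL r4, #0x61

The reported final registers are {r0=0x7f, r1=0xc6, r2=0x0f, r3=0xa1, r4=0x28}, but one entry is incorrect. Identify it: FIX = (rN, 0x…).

0: ✓ CMP  NZCV=1000
1: · ADDCS
2: ✓ MOVMI  r3←0xa1
3: ✓ MOVLS  r0←0x1d
4: ✓ CMP  NZCV=1000
5: · MOVGE
6: · MOVPL

FIX = (r0, 0x1d)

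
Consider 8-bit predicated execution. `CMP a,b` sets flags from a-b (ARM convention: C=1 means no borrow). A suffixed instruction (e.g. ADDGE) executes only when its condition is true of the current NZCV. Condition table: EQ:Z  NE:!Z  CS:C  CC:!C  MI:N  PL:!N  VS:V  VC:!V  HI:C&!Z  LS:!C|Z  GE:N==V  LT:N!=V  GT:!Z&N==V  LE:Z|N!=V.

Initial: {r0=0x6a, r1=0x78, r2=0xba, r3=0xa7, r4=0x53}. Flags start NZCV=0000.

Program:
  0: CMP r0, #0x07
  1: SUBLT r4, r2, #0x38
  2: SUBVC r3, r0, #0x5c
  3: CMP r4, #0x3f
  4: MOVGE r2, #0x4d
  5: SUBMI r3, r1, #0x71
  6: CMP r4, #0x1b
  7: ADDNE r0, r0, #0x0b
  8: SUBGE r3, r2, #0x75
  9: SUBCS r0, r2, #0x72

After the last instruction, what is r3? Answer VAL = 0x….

0: ✓ CMP  NZCV=0010
1: · SUBLT
2: ✓ SUBVC  r3←0x0e
3: ✓ CMP  NZCV=0010
4: ✓ MOVGE  r2←0x4d
5: · SUBMI
6: ✓ CMP  NZCV=0010
7: ✓ ADDNE  r0←0x75
8: ✓ SUBGE  r3←0xd8
9: ✓ SUBCS  r0←0xdb

VAL = 0xd8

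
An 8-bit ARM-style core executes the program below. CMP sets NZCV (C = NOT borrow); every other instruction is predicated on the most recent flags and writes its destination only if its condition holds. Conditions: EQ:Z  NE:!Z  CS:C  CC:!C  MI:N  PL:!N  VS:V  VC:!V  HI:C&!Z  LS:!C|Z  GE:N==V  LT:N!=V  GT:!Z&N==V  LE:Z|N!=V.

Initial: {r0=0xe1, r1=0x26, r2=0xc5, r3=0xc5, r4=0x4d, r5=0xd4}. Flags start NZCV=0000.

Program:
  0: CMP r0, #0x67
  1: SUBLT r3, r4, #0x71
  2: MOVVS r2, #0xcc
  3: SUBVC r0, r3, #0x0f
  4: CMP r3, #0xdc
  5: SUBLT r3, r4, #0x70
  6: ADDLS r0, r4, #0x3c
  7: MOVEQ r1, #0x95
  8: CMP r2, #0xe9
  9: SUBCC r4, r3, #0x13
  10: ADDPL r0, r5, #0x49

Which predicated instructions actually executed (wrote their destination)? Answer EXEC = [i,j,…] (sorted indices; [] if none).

EXEC = [1,2,6,7,9]

0: ✓ CMP  NZCV=0011
1: ✓ SUBLT  r3←0xdc
2: ✓ MOVVS  r2←0xcc
3: · SUBVC
4: ✓ CMP  NZCV=0110
5: · SUBLT
6: ✓ ADDLS  r0←0x89
7: ✓ MOVEQ  r1←0x95
8: ✓ CMP  NZCV=1000
9: ✓ SUBCC  r4←0xc9
10: · ADDPL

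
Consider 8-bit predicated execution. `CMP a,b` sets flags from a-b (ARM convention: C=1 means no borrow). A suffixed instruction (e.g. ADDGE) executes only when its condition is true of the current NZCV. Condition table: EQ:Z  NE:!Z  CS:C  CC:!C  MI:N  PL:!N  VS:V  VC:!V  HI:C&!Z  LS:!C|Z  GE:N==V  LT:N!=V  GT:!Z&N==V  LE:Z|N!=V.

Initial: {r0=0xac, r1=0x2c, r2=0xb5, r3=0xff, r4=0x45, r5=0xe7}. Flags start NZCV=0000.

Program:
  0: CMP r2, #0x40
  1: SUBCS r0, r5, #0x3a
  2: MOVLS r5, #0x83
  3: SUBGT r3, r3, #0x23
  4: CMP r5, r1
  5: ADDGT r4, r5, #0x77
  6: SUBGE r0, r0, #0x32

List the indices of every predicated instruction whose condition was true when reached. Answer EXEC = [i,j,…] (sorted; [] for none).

EXEC = [1]

[0] flags=0011 → (cmp)
[1] flags=0011 CS?T → r0=0xad
[2] flags=0011 LS?F → skip
[3] flags=0011 GT?F → skip
[4] flags=1010 → (cmp)
[5] flags=1010 GT?F → skip
[6] flags=1010 GE?F → skip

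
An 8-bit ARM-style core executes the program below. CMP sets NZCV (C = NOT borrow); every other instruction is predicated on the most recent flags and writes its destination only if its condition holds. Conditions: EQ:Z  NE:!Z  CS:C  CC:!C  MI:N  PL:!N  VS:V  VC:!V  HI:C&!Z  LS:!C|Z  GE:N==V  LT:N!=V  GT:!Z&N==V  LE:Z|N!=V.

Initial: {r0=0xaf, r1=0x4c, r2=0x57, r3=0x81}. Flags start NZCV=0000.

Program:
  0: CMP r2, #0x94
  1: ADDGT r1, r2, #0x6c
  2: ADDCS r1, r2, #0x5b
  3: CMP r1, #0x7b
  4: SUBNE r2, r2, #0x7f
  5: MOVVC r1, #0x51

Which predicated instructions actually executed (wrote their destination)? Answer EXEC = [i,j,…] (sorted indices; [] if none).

[0] flags=1001 → (cmp)
[1] flags=1001 GT?T → r1=0xc3
[2] flags=1001 CS?F → skip
[3] flags=0011 → (cmp)
[4] flags=0011 NE?T → r2=0xd8
[5] flags=0011 VC?F → skip

EXEC = [1,4]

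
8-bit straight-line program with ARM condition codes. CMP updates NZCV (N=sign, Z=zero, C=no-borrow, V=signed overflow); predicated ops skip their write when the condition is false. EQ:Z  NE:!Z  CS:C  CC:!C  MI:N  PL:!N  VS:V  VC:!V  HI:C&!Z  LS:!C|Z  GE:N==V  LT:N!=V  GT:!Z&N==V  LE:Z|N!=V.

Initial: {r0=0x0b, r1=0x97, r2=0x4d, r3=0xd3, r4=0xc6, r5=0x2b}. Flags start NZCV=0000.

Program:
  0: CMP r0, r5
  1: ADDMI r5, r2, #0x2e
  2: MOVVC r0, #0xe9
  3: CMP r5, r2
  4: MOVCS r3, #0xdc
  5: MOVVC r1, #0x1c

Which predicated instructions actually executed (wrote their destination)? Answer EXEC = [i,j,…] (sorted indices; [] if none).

0: ✓ CMP  NZCV=1000
1: ✓ ADDMI  r5←0x7b
2: ✓ MOVVC  r0←0xe9
3: ✓ CMP  NZCV=0010
4: ✓ MOVCS  r3←0xdc
5: ✓ MOVVC  r1←0x1c

EXEC = [1,2,4,5]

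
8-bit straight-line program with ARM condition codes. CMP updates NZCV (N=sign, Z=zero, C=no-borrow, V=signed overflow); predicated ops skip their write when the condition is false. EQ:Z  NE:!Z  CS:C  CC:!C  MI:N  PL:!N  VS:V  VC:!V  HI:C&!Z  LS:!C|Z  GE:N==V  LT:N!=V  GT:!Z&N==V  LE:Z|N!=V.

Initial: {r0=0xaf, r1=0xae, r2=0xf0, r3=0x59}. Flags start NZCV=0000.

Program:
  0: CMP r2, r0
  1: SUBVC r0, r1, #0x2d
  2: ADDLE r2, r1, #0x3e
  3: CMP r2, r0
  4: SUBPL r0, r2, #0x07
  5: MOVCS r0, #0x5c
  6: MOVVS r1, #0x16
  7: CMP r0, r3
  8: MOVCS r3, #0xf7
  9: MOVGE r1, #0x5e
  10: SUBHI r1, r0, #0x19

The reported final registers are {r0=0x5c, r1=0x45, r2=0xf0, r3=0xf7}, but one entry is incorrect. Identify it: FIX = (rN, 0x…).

FIX = (r1, 0x43)

[0] flags=0010 → (cmp)
[1] flags=0010 VC?T → r0=0x81
[2] flags=0010 LE?F → skip
[3] flags=0010 → (cmp)
[4] flags=0010 PL?T → r0=0xe9
[5] flags=0010 CS?T → r0=0x5c
[6] flags=0010 VS?F → skip
[7] flags=0010 → (cmp)
[8] flags=0010 CS?T → r3=0xf7
[9] flags=0010 GE?T → r1=0x5e
[10] flags=0010 HI?T → r1=0x43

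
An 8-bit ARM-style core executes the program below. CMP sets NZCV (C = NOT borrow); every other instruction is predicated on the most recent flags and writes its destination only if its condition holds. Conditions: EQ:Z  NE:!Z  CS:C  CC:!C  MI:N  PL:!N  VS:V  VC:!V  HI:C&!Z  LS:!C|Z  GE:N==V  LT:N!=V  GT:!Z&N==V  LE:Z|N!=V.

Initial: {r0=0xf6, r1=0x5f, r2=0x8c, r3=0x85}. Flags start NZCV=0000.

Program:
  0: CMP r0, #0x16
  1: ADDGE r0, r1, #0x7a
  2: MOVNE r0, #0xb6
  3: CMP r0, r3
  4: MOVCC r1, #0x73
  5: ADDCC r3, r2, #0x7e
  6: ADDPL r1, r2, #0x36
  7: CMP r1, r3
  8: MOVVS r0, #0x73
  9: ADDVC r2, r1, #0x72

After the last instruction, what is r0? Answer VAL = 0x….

VAL = 0xb6

0: ✓ CMP  NZCV=1010
1: · ADDGE
2: ✓ MOVNE  r0←0xb6
3: ✓ CMP  NZCV=0010
4: · MOVCC
5: · ADDCC
6: ✓ ADDPL  r1←0xc2
7: ✓ CMP  NZCV=0010
8: · MOVVS
9: ✓ ADDVC  r2←0x34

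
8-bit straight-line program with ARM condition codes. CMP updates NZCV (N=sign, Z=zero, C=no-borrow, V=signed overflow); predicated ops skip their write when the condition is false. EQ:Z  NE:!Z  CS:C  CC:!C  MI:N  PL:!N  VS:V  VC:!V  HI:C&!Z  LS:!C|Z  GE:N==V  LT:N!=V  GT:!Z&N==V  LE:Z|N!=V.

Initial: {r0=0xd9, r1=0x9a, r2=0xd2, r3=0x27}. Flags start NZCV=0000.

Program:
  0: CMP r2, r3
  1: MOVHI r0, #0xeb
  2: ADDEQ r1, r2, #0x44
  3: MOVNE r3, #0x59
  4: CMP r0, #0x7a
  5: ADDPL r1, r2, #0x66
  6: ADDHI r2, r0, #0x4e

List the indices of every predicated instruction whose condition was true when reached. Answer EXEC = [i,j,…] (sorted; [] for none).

0: ✓ CMP  NZCV=1010
1: ✓ MOVHI  r0←0xeb
2: · ADDEQ
3: ✓ MOVNE  r3←0x59
4: ✓ CMP  NZCV=0011
5: ✓ ADDPL  r1←0x38
6: ✓ ADDHI  r2←0x39

EXEC = [1,3,5,6]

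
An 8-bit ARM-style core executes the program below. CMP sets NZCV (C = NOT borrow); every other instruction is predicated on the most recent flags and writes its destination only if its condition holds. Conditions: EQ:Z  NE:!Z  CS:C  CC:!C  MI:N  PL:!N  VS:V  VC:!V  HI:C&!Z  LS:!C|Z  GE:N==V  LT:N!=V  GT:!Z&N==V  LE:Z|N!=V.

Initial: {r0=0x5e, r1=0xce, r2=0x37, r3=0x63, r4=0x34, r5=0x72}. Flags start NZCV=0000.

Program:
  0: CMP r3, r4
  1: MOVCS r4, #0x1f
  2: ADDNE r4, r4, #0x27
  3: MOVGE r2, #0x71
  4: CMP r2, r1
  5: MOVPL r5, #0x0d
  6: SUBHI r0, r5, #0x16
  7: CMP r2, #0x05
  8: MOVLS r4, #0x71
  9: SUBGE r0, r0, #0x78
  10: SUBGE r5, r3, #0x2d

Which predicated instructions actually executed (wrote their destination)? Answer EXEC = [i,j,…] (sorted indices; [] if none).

EXEC = [1,2,3,9,10]

[0] flags=0010 → (cmp)
[1] flags=0010 CS?T → r4=0x1f
[2] flags=0010 NE?T → r4=0x46
[3] flags=0010 GE?T → r2=0x71
[4] flags=1001 → (cmp)
[5] flags=1001 PL?F → skip
[6] flags=1001 HI?F → skip
[7] flags=0010 → (cmp)
[8] flags=0010 LS?F → skip
[9] flags=0010 GE?T → r0=0xe6
[10] flags=0010 GE?T → r5=0x36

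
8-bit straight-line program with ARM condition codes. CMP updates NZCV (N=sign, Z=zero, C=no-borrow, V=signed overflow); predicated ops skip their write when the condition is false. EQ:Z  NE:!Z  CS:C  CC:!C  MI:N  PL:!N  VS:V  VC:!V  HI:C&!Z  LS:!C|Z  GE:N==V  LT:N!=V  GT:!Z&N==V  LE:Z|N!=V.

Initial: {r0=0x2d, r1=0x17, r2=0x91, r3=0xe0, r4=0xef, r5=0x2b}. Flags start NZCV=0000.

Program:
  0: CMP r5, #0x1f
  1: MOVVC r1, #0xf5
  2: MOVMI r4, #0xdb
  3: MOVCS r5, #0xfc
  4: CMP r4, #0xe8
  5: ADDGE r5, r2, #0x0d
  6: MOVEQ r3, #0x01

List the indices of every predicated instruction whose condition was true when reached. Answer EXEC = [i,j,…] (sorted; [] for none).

0: ✓ CMP  NZCV=0010
1: ✓ MOVVC  r1←0xf5
2: · MOVMI
3: ✓ MOVCS  r5←0xfc
4: ✓ CMP  NZCV=0010
5: ✓ ADDGE  r5←0x9e
6: · MOVEQ

EXEC = [1,3,5]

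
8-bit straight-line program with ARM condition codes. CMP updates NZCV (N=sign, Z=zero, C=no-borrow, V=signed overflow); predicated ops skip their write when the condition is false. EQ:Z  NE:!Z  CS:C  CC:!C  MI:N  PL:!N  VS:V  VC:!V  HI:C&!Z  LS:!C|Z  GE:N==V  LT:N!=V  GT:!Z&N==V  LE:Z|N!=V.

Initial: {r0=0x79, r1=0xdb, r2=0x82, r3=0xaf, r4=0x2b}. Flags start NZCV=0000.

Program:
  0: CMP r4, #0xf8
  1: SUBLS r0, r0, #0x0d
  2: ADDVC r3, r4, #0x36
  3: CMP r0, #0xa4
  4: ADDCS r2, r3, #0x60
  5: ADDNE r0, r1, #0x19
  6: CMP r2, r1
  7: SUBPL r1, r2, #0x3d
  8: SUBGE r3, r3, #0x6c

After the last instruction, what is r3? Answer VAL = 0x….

[0] flags=0000 → (cmp)
[1] flags=0000 LS?T → r0=0x6c
[2] flags=0000 VC?T → r3=0x61
[3] flags=1001 → (cmp)
[4] flags=1001 CS?F → skip
[5] flags=1001 NE?T → r0=0xf4
[6] flags=1000 → (cmp)
[7] flags=1000 PL?F → skip
[8] flags=1000 GE?F → skip

VAL = 0x61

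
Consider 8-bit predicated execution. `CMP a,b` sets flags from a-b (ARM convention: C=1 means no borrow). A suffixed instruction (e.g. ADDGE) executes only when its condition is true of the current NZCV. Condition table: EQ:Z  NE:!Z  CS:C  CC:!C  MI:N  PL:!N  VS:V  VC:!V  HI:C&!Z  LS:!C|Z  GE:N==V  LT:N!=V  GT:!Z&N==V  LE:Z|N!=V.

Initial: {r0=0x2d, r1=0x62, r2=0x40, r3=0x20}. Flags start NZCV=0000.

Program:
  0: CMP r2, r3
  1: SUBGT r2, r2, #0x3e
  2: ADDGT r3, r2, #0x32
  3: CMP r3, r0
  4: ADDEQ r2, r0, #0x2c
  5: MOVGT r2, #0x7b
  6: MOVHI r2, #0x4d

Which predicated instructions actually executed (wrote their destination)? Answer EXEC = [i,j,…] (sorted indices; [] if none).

[0] flags=0010 → (cmp)
[1] flags=0010 GT?T → r2=0x02
[2] flags=0010 GT?T → r3=0x34
[3] flags=0010 → (cmp)
[4] flags=0010 EQ?F → skip
[5] flags=0010 GT?T → r2=0x7b
[6] flags=0010 HI?T → r2=0x4d

EXEC = [1,2,5,6]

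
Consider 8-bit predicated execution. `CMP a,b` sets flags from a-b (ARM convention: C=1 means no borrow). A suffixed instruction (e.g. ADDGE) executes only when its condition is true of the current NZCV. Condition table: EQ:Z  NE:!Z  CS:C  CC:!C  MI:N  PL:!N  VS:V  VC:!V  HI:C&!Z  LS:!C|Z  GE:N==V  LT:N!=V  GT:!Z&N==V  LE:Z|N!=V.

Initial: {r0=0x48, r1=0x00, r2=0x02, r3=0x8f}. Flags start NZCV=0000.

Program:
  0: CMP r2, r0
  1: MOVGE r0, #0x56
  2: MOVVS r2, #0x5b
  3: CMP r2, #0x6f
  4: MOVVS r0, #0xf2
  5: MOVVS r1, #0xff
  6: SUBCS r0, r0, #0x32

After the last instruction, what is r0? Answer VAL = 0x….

0: ✓ CMP  NZCV=1000
1: · MOVGE
2: · MOVVS
3: ✓ CMP  NZCV=1000
4: · MOVVS
5: · MOVVS
6: · SUBCS

VAL = 0x48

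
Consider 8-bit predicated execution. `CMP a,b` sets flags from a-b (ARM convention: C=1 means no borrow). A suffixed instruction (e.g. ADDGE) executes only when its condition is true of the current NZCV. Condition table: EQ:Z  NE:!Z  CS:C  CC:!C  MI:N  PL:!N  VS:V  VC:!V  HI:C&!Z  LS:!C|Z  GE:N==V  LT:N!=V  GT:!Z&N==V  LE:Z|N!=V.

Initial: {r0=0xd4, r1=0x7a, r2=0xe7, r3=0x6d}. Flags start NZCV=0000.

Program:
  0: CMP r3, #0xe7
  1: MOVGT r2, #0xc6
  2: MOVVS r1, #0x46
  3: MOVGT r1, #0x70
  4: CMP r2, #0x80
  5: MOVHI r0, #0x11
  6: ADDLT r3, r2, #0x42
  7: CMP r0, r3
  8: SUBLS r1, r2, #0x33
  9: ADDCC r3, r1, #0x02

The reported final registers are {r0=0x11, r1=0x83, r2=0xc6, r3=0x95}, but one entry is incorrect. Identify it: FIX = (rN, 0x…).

[0] flags=1001 → (cmp)
[1] flags=1001 GT?T → r2=0xc6
[2] flags=1001 VS?T → r1=0x46
[3] flags=1001 GT?T → r1=0x70
[4] flags=0010 → (cmp)
[5] flags=0010 HI?T → r0=0x11
[6] flags=0010 LT?F → skip
[7] flags=1000 → (cmp)
[8] flags=1000 LS?T → r1=0x93
[9] flags=1000 CC?T → r3=0x95

FIX = (r1, 0x93)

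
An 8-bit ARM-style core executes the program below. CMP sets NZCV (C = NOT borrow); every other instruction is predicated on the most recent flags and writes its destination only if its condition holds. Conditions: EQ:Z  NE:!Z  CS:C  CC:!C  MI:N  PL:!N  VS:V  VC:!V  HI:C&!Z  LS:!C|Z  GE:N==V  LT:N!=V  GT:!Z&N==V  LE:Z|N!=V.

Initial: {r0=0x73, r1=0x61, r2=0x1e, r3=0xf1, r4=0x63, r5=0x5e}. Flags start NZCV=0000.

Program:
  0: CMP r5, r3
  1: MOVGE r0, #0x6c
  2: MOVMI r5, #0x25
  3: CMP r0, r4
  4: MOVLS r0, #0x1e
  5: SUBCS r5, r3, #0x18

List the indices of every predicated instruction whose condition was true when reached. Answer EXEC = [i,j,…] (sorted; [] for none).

EXEC = [1,5]

0: ✓ CMP  NZCV=0000
1: ✓ MOVGE  r0←0x6c
2: · MOVMI
3: ✓ CMP  NZCV=0010
4: · MOVLS
5: ✓ SUBCS  r5←0xd9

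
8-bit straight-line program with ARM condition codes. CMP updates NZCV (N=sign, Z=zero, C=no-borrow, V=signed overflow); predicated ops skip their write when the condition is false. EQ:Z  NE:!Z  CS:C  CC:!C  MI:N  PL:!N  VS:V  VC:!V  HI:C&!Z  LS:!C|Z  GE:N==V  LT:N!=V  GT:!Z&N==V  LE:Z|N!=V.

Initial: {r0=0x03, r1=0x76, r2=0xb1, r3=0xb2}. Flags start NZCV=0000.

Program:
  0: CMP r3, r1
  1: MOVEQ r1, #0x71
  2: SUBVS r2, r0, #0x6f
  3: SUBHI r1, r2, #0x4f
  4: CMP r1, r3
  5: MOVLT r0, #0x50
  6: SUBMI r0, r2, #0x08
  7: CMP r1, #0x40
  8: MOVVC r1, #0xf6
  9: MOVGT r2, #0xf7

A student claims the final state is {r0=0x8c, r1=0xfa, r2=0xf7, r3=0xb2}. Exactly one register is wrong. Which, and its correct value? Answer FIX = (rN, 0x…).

FIX = (r1, 0xf6)

[0] flags=0011 → (cmp)
[1] flags=0011 EQ?F → skip
[2] flags=0011 VS?T → r2=0x94
[3] flags=0011 HI?T → r1=0x45
[4] flags=1001 → (cmp)
[5] flags=1001 LT?F → skip
[6] flags=1001 MI?T → r0=0x8c
[7] flags=0010 → (cmp)
[8] flags=0010 VC?T → r1=0xf6
[9] flags=0010 GT?T → r2=0xf7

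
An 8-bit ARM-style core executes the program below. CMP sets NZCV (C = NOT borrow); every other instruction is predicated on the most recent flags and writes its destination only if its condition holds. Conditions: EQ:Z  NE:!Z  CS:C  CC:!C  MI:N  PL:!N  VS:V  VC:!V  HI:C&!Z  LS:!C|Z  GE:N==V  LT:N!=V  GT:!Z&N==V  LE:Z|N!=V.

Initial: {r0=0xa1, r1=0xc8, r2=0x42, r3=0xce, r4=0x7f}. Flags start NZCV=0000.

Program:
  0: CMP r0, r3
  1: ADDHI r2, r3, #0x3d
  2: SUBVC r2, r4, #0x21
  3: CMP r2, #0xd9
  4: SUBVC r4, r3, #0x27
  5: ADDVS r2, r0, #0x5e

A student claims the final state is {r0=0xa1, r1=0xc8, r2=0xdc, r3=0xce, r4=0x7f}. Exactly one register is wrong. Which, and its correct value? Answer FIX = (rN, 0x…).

[0] flags=1000 → (cmp)
[1] flags=1000 HI?F → skip
[2] flags=1000 VC?T → r2=0x5e
[3] flags=1001 → (cmp)
[4] flags=1001 VC?F → skip
[5] flags=1001 VS?T → r2=0xff

FIX = (r2, 0xff)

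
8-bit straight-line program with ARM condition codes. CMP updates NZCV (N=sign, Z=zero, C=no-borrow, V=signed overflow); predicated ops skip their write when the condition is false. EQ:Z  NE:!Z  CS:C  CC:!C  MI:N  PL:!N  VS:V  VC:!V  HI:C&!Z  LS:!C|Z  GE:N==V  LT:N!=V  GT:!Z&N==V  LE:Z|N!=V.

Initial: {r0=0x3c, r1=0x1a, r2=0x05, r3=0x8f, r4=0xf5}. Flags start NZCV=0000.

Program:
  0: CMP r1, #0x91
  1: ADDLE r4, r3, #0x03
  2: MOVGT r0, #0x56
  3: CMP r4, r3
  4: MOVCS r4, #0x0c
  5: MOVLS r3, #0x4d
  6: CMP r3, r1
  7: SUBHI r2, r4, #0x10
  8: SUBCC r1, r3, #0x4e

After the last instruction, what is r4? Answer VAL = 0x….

VAL = 0x0c

0: ✓ CMP  NZCV=1001
1: · ADDLE
2: ✓ MOVGT  r0←0x56
3: ✓ CMP  NZCV=0010
4: ✓ MOVCS  r4←0x0c
5: · MOVLS
6: ✓ CMP  NZCV=0011
7: ✓ SUBHI  r2←0xfc
8: · SUBCC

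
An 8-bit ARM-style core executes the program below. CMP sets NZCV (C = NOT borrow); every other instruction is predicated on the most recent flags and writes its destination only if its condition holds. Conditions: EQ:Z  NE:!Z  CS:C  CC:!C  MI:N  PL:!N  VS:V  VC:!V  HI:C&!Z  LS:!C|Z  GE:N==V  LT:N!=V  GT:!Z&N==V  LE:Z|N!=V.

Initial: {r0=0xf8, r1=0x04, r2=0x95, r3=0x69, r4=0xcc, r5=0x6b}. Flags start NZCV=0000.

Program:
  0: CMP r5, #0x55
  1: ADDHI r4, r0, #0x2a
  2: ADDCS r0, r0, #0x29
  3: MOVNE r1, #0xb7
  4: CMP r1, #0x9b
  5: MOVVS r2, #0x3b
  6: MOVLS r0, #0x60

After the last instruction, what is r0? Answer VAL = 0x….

0: ✓ CMP  NZCV=0010
1: ✓ ADDHI  r4←0x22
2: ✓ ADDCS  r0←0x21
3: ✓ MOVNE  r1←0xb7
4: ✓ CMP  NZCV=0010
5: · MOVVS
6: · MOVLS

VAL = 0x21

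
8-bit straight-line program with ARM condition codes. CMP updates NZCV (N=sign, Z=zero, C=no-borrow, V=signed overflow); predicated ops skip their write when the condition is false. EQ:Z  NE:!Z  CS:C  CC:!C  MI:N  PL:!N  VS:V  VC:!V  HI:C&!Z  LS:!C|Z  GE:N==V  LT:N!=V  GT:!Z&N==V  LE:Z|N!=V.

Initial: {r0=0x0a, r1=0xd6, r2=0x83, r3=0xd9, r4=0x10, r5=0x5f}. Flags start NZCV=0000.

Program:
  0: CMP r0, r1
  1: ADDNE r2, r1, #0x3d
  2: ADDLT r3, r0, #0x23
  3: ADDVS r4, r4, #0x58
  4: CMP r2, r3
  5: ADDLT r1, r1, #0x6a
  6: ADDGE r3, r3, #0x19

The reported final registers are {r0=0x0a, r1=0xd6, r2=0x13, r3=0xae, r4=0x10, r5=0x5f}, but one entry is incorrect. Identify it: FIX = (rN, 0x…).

FIX = (r3, 0xf2)

0: ✓ CMP  NZCV=0000
1: ✓ ADDNE  r2←0x13
2: · ADDLT
3: · ADDVS
4: ✓ CMP  NZCV=0000
5: · ADDLT
6: ✓ ADDGE  r3←0xf2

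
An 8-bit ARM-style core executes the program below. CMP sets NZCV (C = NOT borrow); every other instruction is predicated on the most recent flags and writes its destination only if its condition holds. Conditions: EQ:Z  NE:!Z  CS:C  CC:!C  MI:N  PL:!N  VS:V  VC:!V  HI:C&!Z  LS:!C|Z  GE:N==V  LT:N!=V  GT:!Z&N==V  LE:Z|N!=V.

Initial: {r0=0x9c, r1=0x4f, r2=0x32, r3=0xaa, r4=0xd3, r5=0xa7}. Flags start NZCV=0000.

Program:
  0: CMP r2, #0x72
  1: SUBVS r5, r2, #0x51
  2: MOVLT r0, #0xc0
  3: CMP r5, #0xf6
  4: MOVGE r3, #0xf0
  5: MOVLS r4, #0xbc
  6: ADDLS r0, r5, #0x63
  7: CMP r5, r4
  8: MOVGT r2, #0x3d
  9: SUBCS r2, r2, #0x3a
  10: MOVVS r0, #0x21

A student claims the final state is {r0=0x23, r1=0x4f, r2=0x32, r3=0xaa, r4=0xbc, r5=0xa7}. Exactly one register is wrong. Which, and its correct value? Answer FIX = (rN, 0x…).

0: ✓ CMP  NZCV=1000
1: · SUBVS
2: ✓ MOVLT  r0←0xc0
3: ✓ CMP  NZCV=1000
4: · MOVGE
5: ✓ MOVLS  r4←0xbc
6: ✓ ADDLS  r0←0x0a
7: ✓ CMP  NZCV=1000
8: · MOVGT
9: · SUBCS
10: · MOVVS

FIX = (r0, 0x0a)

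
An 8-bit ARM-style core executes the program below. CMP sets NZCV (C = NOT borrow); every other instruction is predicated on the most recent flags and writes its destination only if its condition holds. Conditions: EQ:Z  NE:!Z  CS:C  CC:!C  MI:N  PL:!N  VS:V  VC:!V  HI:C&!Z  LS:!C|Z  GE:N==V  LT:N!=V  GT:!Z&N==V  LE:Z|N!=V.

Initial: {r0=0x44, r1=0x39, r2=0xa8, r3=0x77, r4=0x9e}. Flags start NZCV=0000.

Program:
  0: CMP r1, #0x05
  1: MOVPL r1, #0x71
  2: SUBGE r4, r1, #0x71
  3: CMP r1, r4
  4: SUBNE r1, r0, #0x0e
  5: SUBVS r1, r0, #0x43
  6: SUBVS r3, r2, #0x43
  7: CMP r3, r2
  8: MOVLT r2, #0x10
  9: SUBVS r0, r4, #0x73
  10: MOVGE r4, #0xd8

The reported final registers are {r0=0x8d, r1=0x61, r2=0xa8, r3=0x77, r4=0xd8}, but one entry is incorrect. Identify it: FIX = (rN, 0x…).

0: ✓ CMP  NZCV=0010
1: ✓ MOVPL  r1←0x71
2: ✓ SUBGE  r4←0x00
3: ✓ CMP  NZCV=0010
4: ✓ SUBNE  r1←0x36
5: · SUBVS
6: · SUBVS
7: ✓ CMP  NZCV=1001
8: · MOVLT
9: ✓ SUBVS  r0←0x8d
10: ✓ MOVGE  r4←0xd8

FIX = (r1, 0x36)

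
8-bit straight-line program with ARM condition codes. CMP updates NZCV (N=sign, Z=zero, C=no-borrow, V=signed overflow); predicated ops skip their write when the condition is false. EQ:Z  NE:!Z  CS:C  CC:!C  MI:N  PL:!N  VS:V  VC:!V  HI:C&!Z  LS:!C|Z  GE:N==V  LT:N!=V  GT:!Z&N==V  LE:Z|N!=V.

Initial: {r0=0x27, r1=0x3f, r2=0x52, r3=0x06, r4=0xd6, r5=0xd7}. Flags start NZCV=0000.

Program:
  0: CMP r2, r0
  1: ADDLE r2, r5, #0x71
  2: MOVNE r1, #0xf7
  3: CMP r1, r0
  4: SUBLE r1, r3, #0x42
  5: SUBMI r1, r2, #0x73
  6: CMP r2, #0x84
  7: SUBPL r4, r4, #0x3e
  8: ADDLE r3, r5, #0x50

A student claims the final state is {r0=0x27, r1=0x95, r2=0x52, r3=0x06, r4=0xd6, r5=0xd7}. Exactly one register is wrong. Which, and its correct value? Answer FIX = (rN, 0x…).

0: ✓ CMP  NZCV=0010
1: · ADDLE
2: ✓ MOVNE  r1←0xf7
3: ✓ CMP  NZCV=1010
4: ✓ SUBLE  r1←0xc4
5: ✓ SUBMI  r1←0xdf
6: ✓ CMP  NZCV=1001
7: · SUBPL
8: · ADDLE

FIX = (r1, 0xdf)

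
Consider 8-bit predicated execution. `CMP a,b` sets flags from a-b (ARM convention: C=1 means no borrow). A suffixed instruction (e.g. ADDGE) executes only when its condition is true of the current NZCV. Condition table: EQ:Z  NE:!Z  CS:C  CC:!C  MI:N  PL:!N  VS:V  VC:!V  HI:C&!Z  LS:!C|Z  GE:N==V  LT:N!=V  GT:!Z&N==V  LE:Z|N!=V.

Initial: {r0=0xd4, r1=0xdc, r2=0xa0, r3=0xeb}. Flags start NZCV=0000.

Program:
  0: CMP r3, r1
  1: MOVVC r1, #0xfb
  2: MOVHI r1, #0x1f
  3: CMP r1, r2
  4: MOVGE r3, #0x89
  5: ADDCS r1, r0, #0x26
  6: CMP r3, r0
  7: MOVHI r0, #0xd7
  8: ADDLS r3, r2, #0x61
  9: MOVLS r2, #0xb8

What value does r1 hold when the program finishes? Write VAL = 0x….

0: ✓ CMP  NZCV=0010
1: ✓ MOVVC  r1←0xfb
2: ✓ MOVHI  r1←0x1f
3: ✓ CMP  NZCV=0000
4: ✓ MOVGE  r3←0x89
5: · ADDCS
6: ✓ CMP  NZCV=1000
7: · MOVHI
8: ✓ ADDLS  r3←0x01
9: ✓ MOVLS  r2←0xb8

VAL = 0x1f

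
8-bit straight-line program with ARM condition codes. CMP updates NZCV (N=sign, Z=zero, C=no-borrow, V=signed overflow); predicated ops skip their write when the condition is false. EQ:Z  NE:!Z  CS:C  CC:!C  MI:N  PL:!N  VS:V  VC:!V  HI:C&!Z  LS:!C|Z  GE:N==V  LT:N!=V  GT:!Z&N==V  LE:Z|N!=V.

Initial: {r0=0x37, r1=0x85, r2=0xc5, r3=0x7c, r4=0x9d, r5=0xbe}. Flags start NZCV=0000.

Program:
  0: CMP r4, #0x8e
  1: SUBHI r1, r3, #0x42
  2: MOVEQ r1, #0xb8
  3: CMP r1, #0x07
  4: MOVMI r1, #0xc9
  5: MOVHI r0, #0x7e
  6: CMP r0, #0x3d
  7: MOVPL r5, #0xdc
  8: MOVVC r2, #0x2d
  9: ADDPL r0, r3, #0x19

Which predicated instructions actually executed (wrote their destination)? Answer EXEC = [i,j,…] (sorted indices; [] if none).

[0] flags=0010 → (cmp)
[1] flags=0010 HI?T → r1=0x3a
[2] flags=0010 EQ?F → skip
[3] flags=0010 → (cmp)
[4] flags=0010 MI?F → skip
[5] flags=0010 HI?T → r0=0x7e
[6] flags=0010 → (cmp)
[7] flags=0010 PL?T → r5=0xdc
[8] flags=0010 VC?T → r2=0x2d
[9] flags=0010 PL?T → r0=0x95

EXEC = [1,5,7,8,9]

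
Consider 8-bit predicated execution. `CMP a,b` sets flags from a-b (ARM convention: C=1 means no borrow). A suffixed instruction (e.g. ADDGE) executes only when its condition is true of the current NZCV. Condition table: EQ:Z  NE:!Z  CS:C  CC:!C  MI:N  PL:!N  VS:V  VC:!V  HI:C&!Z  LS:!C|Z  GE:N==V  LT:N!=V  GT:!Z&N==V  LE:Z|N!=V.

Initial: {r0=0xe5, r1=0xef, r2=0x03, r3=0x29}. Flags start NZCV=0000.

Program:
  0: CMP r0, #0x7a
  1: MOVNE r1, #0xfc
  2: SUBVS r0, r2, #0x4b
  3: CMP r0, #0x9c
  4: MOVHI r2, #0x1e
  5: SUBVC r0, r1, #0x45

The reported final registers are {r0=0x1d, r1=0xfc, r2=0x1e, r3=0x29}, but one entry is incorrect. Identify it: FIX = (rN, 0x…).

FIX = (r0, 0xb7)

0: ✓ CMP  NZCV=0011
1: ✓ MOVNE  r1←0xfc
2: ✓ SUBVS  r0←0xb8
3: ✓ CMP  NZCV=0010
4: ✓ MOVHI  r2←0x1e
5: ✓ SUBVC  r0←0xb7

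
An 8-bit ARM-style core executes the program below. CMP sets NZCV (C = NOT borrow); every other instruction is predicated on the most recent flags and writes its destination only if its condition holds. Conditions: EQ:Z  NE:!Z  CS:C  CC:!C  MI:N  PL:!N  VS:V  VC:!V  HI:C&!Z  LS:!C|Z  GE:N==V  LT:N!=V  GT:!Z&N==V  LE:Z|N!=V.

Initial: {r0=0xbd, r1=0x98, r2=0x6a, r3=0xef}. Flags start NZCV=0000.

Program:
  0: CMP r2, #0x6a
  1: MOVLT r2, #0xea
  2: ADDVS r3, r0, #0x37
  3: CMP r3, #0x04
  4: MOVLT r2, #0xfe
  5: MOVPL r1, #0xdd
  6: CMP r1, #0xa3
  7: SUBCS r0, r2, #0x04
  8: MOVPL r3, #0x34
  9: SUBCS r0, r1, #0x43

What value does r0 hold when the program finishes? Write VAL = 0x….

0: ✓ CMP  NZCV=0110
1: · MOVLT
2: · ADDVS
3: ✓ CMP  NZCV=1010
4: ✓ MOVLT  r2←0xfe
5: · MOVPL
6: ✓ CMP  NZCV=1000
7: · SUBCS
8: · MOVPL
9: · SUBCS

VAL = 0xbd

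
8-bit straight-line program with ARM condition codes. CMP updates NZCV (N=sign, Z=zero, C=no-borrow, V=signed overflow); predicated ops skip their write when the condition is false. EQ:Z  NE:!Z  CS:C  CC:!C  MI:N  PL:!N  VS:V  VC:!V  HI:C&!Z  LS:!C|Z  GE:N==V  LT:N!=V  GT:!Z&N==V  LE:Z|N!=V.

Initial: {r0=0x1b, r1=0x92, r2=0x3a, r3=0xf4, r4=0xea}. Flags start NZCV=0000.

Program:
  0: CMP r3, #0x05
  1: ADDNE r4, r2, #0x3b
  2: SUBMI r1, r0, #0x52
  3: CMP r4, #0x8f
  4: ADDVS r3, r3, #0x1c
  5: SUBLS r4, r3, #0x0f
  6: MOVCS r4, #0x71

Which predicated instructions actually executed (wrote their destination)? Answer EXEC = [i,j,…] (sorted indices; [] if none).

EXEC = [1,2,4,5]

[0] flags=1010 → (cmp)
[1] flags=1010 NE?T → r4=0x75
[2] flags=1010 MI?T → r1=0xc9
[3] flags=1001 → (cmp)
[4] flags=1001 VS?T → r3=0x10
[5] flags=1001 LS?T → r4=0x01
[6] flags=1001 CS?F → skip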